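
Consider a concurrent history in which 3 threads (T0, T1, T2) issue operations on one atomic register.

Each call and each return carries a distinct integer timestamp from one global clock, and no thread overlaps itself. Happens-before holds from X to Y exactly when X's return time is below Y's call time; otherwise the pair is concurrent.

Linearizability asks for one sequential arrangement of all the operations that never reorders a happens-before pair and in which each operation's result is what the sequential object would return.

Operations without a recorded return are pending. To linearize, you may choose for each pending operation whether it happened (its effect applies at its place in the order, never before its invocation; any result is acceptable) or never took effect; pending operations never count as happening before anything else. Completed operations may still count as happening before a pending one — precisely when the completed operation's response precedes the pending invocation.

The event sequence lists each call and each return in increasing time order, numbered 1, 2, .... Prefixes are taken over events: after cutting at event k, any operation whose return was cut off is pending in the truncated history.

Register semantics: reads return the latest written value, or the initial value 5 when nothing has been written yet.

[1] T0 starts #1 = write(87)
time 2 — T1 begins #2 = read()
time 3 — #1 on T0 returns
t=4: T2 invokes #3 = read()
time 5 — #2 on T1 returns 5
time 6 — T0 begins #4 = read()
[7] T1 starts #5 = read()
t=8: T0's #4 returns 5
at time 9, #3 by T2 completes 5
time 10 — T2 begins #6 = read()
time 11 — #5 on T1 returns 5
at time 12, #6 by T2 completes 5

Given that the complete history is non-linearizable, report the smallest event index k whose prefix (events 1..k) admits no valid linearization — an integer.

8

a valid linearization of events 1..7 exists, for instance #2, #1:
1. #2 read() → 5, leaving value 5
2. #1 write(87), leaving value 87
include event 8 — #4 responding at 8 — and every candidate order breaks
every completion of the 2 pending operations (#3, #5) was checked; none linearizes
for example #1, #2, #4 (pending dropped) fails at step 2: #2 read() → 5 is not legal there
for example #2, #1, #4 (pending dropped) fails at step 3: #4 read() → 5 is not legal there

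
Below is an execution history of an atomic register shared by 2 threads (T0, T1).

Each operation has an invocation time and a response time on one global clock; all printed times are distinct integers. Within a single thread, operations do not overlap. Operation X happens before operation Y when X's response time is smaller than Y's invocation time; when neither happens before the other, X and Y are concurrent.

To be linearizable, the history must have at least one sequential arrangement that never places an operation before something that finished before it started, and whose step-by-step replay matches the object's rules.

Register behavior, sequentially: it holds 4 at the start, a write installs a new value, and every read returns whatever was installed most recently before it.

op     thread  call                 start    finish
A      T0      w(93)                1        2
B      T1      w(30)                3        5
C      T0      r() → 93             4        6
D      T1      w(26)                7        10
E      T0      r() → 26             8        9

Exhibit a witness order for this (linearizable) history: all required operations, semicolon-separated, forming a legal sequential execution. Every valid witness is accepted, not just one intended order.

step 1: A w(93) — value 93
step 2: C r() → 93 — value 93
step 3: B w(30) — value 30
step 4: D w(26) — value 26
step 5: E r() → 26 — value 26

A; C; B; D; E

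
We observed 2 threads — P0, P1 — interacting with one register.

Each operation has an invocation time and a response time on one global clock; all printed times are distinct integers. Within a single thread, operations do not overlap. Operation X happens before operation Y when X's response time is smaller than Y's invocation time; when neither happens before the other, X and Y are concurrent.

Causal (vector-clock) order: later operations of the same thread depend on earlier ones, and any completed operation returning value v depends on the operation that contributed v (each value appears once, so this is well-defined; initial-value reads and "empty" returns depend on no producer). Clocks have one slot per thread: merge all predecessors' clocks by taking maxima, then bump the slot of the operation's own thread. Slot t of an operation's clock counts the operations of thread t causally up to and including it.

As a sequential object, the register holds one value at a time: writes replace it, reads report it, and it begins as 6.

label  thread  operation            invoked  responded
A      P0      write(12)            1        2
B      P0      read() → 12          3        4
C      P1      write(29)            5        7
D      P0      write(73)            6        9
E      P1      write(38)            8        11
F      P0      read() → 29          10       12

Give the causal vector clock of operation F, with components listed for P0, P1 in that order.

(4, 1)

C, invoked 5, has no incoming edges; only P1's bump applies → (0, 1)
A, invoked 1, has no incoming edges; only P0's bump applies → (1, 0)
merge at E (invoked 8): VC(C)=(0, 1), own-thread bump on P1 → (0, 2)
merge at B (invoked 3): VC(A)=(1, 0), own-thread bump on P0 → (2, 0)
merge at D (invoked 6): VC(B)=(2, 0), own-thread bump on P0 → (3, 0)
merge at F (invoked 10): VC(C)=(0, 1), VC(D)=(3, 0), own-thread bump on P0 → (4, 1)
target: VC(F) = (4, 1)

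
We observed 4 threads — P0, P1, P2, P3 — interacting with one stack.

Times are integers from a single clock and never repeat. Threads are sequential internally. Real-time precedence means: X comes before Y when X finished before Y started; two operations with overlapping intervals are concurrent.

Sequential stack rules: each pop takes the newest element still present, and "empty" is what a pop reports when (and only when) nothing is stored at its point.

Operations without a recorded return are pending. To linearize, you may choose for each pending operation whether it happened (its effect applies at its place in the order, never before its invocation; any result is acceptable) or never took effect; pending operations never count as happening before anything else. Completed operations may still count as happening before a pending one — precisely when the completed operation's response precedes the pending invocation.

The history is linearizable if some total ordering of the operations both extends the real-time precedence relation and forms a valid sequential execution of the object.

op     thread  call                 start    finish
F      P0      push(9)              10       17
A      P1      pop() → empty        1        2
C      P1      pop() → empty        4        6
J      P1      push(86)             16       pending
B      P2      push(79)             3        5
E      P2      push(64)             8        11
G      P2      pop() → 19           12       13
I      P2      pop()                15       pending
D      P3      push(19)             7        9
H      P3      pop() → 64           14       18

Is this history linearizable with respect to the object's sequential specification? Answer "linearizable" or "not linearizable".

linearizable

one valid linearization: A, C, B, E, D, G, F, I, H
1. A pop() → empty, leaving stack <>
2. C pop() → empty, leaving stack <>
3. B push(79), leaving stack <79>
4. E push(64), leaving stack <79,64>
5. D push(19), leaving stack <79,64,19>
6. G pop() → 19, leaving stack <79,64>
7. F push(9), leaving stack <79,64,9>
8. I pop() (pending, included), leaving stack <79,64>
9. H pop() → 64, leaving stack <79>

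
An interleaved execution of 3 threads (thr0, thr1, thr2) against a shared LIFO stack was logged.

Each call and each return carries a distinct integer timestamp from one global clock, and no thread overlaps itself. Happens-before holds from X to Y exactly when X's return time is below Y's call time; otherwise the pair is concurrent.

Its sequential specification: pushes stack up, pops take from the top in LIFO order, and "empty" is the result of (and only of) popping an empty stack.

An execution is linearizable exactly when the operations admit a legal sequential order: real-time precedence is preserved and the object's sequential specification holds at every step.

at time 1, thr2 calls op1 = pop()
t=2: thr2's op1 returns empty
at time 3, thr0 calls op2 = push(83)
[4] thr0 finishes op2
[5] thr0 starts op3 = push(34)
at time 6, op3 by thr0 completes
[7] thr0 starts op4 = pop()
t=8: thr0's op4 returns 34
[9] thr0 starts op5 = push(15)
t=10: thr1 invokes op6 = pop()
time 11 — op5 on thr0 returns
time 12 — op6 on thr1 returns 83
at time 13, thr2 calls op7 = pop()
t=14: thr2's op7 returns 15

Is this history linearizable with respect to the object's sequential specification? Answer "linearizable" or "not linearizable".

one valid linearization: op1, op2, op3, op4, op6, op5, op7
step 1: op1 pop() → empty — stack <>
step 2: op2 push(83) — stack <83>
step 3: op3 push(34) — stack <83,34>
step 4: op4 pop() → 34 — stack <83>
step 5: op6 pop() → 83 — stack <>
step 6: op5 push(15) — stack <15>
step 7: op7 pop() → 15 — stack <>

linearizable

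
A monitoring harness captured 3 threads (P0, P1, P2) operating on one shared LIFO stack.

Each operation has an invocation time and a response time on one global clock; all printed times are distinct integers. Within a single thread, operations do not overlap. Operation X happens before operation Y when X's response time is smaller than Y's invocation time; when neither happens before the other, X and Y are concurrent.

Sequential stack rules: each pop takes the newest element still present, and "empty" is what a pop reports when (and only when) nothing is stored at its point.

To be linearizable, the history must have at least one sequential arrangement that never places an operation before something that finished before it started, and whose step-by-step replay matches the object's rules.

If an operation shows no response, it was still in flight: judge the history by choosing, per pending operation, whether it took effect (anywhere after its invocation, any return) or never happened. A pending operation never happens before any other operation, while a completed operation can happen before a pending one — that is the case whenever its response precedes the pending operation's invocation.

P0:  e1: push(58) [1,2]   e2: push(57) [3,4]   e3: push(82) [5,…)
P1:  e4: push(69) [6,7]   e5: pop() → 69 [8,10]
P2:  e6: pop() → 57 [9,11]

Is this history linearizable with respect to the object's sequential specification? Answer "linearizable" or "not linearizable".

linearizable

a witness: e1, e2, e4, e5, e6
1. e1 push(58), leaving stack <58>
2. e2 push(57), leaving stack <58,57>
3. e4 push(69), leaving stack <58,57,69>
4. e5 pop() → 69, leaving stack <58,57>
5. e6 pop() → 57, leaving stack <58>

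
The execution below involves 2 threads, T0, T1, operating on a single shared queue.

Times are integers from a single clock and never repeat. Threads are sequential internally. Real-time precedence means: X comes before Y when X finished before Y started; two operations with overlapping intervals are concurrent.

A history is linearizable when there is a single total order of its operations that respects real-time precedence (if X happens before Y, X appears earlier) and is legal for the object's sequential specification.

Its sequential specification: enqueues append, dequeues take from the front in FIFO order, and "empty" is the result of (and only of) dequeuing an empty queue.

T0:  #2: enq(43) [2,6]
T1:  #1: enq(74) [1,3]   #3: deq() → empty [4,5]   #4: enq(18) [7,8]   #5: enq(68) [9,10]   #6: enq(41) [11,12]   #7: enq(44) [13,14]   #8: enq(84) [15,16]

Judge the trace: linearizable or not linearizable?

not linearizable

prefix check: 1..4 passes, 1..5 fails once #3's time-5 response joins
exhaustive check: the 2 completed queue ops admit one real-time order; illegal
including or dropping the 1 pending operation (#2) in any combination fails
for example #1, #3 (pending dropped) fails at step 2: #3 deq() → empty is not legal there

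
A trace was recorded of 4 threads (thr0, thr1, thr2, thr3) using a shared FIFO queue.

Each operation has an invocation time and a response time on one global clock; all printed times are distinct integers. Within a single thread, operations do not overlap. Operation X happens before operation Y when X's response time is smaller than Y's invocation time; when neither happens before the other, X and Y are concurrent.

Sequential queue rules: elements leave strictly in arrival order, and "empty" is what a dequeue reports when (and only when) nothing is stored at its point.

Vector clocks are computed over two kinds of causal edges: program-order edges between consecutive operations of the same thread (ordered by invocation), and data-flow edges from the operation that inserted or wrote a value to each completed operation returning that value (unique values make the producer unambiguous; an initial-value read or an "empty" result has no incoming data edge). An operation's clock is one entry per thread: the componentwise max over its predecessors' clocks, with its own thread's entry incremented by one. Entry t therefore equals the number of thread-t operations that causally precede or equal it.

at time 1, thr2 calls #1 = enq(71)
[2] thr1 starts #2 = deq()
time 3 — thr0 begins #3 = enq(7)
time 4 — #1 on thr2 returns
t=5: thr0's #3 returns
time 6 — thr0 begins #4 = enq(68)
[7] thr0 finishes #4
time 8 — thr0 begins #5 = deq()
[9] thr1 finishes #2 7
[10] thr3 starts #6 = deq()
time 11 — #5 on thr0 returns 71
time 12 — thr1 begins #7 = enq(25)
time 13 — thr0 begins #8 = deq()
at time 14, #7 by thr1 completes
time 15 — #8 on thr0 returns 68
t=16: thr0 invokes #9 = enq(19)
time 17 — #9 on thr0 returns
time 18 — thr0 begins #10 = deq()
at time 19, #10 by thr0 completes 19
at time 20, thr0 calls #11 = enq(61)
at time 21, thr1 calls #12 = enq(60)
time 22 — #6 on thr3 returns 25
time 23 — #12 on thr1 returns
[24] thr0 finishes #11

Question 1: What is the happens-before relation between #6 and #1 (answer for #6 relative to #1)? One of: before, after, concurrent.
Answer: after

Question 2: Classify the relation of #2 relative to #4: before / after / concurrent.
Answer: concurrent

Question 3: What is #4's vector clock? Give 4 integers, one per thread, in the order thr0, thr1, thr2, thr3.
Answer: (2, 0, 0, 0)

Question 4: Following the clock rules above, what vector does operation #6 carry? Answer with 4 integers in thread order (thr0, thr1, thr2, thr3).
Answer: (1, 2, 0, 1)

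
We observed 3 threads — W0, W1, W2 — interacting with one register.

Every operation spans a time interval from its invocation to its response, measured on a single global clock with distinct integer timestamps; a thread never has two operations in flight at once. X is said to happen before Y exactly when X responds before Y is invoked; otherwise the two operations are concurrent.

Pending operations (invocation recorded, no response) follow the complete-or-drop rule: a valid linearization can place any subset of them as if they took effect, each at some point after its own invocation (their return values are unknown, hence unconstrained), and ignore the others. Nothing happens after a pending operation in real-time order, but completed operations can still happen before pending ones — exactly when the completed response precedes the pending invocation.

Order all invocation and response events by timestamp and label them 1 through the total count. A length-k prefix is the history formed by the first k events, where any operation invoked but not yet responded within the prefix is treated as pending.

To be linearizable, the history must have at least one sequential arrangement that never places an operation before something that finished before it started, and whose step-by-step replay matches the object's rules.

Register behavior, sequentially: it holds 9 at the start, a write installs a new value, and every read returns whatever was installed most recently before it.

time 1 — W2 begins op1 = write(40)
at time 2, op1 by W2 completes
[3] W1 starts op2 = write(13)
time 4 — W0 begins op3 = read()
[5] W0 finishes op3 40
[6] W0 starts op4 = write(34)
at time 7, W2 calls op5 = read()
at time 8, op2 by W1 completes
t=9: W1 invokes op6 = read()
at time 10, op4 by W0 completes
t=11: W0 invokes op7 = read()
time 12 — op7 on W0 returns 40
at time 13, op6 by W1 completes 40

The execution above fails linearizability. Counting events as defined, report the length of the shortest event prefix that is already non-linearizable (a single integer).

events 1..11 are still linearizable — one witness is op1, op3, op2, op4:
step 1: op1 write(40) — value 40
step 2: op3 read() → 40 — value 40
step 3: op2 write(13) — value 13
step 4: op4 write(34) — value 34
include event 12 — op7 responding at 12 — and every candidate order breaks
including or dropping the 2 pending operations (op5, op6) in any combination fails
sample order op1, op2, op3, op4, op7 (pending dropped) stalls at step 3 — op3 read() → 40 has no legal effect
sample order op1, op3, op2, op4, op7 (pending dropped) stalls at step 5 — op7 read() → 40 has no legal effect

12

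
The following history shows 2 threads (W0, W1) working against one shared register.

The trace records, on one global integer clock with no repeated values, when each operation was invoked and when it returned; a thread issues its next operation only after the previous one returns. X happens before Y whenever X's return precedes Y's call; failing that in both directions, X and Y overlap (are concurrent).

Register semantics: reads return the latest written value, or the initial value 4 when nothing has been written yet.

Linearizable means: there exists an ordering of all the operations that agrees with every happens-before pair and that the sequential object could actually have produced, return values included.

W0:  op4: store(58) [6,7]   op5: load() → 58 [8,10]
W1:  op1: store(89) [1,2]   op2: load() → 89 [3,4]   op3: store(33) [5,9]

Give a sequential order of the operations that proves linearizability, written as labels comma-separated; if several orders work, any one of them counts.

after step 1 (op1 store(89)): value 89
after step 2 (op2 load() → 89): value 89
after step 3 (op3 store(33)): value 33
after step 4 (op4 store(58)): value 58
after step 5 (op5 load() → 58): value 58

op1, op2, op3, op4, op5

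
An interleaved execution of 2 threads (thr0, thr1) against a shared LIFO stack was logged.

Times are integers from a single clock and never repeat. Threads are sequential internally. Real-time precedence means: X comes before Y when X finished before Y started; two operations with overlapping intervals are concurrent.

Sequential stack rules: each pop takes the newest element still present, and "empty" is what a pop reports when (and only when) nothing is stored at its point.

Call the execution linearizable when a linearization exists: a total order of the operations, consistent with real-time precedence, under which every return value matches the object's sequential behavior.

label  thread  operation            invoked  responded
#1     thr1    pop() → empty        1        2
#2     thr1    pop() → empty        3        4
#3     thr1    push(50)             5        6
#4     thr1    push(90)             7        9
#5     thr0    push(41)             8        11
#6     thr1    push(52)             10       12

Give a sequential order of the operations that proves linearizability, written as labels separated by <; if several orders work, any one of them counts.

#1 < #2 < #3 < #4 < #5 < #6

step 1: #1 pop() → empty — stack <>
step 2: #2 pop() → empty — stack <>
step 3: #3 push(50) — stack <50>
step 4: #4 push(90) — stack <50,90>
step 5: #5 push(41) — stack <50,90,41>
step 6: #6 push(52) — stack <50,90,41,52>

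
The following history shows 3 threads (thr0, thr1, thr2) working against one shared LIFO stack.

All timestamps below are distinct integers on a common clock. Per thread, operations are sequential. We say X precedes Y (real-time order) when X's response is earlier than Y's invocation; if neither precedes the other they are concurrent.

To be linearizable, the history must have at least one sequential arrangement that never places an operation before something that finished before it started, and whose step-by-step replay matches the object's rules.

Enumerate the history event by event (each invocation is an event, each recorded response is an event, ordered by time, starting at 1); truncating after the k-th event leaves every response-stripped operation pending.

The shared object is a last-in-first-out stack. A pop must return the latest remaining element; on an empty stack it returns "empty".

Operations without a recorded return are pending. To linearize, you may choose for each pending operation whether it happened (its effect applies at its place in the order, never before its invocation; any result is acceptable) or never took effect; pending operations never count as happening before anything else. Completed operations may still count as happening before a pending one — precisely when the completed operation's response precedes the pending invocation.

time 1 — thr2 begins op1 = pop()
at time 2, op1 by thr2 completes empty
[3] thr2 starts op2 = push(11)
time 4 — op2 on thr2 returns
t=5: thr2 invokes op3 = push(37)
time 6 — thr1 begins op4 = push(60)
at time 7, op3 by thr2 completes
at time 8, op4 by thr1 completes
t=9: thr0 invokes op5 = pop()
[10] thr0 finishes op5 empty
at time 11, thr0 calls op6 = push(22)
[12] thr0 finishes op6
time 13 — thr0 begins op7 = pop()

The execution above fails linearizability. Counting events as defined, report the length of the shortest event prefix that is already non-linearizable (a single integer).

10

events 1..9 are linearizable; a witness order is op1, op2, op3, op4:
after step 1 (op1 pop() → empty): stack <>
after step 2 (op2 push(11)): stack <11>
after step 3 (op3 push(37)): stack <11,37>
after step 4 (op4 push(60)): stack <11,37,60>
include event 10 — op5 responding at 10 — and every candidate order breaks
take op1, op2, op3, op4, op5: step 5 already fails, because op5 pop() → empty cannot occur there
take op1, op2, op4, op3, op5: step 5 already fails, because op5 pop() → empty cannot occur there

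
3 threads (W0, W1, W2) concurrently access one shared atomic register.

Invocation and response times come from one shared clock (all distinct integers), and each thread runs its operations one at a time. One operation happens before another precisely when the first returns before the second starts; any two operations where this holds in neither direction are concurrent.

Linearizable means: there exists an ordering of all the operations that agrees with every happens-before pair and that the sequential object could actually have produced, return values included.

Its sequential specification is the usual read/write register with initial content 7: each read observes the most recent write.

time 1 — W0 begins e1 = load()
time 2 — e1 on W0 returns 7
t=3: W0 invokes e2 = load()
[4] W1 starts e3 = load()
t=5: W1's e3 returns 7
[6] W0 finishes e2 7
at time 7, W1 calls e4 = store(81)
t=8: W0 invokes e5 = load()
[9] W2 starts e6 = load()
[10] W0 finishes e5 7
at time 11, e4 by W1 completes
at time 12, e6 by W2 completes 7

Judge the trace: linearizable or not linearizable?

one valid linearization: e1, e2, e3, e5, e6, e4
after step 1 (e1 load() → 7): value 7
after step 2 (e2 load() → 7): value 7
after step 3 (e3 load() → 7): value 7
after step 4 (e5 load() → 7): value 7
after step 5 (e6 load() → 7): value 7
after step 6 (e4 store(81)): value 81

linearizable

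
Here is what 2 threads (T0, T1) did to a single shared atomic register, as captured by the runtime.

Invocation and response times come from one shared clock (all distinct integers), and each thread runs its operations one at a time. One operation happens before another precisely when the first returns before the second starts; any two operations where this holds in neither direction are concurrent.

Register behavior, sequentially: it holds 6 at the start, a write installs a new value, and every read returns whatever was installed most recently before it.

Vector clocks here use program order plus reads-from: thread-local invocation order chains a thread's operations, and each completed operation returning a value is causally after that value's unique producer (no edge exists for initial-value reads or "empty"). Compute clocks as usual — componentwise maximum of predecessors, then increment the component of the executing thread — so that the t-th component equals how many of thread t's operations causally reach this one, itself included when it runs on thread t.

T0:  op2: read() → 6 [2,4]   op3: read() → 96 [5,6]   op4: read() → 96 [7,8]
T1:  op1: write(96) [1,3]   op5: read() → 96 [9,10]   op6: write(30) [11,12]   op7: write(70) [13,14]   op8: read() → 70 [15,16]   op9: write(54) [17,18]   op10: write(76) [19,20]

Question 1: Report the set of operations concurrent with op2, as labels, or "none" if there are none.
Answer: op1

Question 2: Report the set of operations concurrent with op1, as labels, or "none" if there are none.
Answer: op2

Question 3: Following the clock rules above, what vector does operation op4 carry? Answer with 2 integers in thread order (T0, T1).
Answer: (3, 1)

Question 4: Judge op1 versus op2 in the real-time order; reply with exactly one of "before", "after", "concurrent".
Answer: concurrent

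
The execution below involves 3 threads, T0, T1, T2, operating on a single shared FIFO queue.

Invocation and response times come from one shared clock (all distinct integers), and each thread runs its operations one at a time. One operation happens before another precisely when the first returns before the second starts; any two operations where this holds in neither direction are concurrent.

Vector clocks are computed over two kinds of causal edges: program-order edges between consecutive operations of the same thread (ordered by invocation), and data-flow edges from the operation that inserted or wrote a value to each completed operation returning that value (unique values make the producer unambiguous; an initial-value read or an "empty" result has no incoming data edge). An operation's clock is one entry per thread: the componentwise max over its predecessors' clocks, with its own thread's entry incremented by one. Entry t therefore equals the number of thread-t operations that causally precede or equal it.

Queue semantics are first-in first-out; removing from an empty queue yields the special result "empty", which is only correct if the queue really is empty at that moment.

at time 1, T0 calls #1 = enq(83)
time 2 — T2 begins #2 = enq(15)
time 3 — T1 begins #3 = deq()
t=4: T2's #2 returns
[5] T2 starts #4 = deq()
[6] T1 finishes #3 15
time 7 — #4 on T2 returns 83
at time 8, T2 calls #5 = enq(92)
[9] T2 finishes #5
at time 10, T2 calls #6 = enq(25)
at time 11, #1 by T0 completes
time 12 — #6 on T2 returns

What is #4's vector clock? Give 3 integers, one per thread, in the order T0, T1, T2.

#2, invoked 2, has no incoming edges; only T2's bump applies → (0, 0, 1)
#1, invoked 1, has no incoming edges; only T0's bump applies → (1, 0, 0)
invoked at 3, #3 merges VC(#2)=(0, 0, 1) and bumps T1's slot → (0, 1, 1)
invoked at 5, #4 merges VC(#1)=(1, 0, 0), VC(#2)=(0, 0, 1) and bumps T2's slot → (1, 0, 2)
invoked at 8, #5 merges VC(#4)=(1, 0, 2) and bumps T2's slot → (1, 0, 3)
invoked at 10, #6 merges VC(#5)=(1, 0, 3) and bumps T2's slot → (1, 0, 4)
target: VC(#4) = (1, 0, 2)

(1, 0, 2)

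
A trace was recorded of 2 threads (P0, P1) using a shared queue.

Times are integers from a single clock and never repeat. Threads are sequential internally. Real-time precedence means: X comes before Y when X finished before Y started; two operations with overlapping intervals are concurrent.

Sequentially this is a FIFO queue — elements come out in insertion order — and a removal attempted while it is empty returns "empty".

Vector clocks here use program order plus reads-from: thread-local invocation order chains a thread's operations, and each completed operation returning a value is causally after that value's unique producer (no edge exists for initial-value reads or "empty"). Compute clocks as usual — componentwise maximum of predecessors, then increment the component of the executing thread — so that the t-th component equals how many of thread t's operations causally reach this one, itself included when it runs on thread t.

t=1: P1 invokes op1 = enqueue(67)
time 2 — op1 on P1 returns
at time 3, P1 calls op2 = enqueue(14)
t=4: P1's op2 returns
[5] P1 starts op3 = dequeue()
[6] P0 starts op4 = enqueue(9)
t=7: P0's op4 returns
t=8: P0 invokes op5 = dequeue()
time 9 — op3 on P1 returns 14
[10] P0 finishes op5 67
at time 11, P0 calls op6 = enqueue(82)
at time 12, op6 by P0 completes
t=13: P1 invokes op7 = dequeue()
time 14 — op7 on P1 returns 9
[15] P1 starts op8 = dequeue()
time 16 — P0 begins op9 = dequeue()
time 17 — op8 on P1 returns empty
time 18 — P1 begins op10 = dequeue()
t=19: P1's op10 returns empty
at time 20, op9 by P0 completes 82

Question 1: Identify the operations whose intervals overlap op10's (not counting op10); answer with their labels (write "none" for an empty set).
op10 spans [18,19]: anything still running between times 18 and 19 counts as concurrent
op1 [1,2]: before
op2 [3,4]: before
op3 [5,9]: before
op4 [6,7]: before
op5 [8,10]: before
op6 [11,12]: before
op7 [13,14]: before
op8 [15,17]: before
op9 [16,20]: concurrent

op9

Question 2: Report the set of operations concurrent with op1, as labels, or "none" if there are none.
op1 runs from 1 to 2; window-overlapping ops are concurrent
op2 [3,4]: after
op3 [5,9]: after
op4 [6,7]: after
op5 [8,10]: after
op6 [11,12]: after
op7 [13,14]: after
op8 [15,17]: after
op9 [16,20]: after
op10 [18,19]: after

none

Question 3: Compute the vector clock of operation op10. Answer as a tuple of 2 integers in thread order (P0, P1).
root op op1, invoked 1: fresh clock plus P1's own tick → (0, 1)
root op op4, invoked 6: fresh clock plus P0's own tick → (1, 0)
VC(op2, invoked at 3): max of VC(op1)=(0, 1), then +1 on thread P1 → (0, 2)
VC(op3, invoked at 5): max of VC(op2)=(0, 2), then +1 on thread P1 → (0, 3)
VC(op5, invoked at 8): max of VC(op1)=(0, 1), VC(op4)=(1, 0), then +1 on thread P0 → (2, 1)
VC(op6, invoked at 11): max of VC(op5)=(2, 1), then +1 on thread P0 → (3, 1)
VC(op7, invoked at 13): max of VC(op3)=(0, 3), VC(op4)=(1, 0), then +1 on thread P1 → (1, 4)
VC(op9, invoked at 16): max of VC(op6)=(3, 1), then +1 on thread P0 → (4, 1)
VC(op8, invoked at 15): max of VC(op7)=(1, 4), then +1 on thread P1 → (1, 5)
VC(op10, invoked at 18): max of VC(op8)=(1, 5), then +1 on thread P1 → (1, 6)
target: VC(op10) = (1, 6)

(1, 6)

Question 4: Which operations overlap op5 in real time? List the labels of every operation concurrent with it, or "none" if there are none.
overlap test against op5 [8,10]: concurrent iff the interval meets 8..10
op1 [1,2]: before
op2 [3,4]: before
op3 [5,9]: concurrent
op4 [6,7]: before
op6 [11,12]: after
op7 [13,14]: after
op8 [15,17]: after
op9 [16,20]: after
op10 [18,19]: after

op3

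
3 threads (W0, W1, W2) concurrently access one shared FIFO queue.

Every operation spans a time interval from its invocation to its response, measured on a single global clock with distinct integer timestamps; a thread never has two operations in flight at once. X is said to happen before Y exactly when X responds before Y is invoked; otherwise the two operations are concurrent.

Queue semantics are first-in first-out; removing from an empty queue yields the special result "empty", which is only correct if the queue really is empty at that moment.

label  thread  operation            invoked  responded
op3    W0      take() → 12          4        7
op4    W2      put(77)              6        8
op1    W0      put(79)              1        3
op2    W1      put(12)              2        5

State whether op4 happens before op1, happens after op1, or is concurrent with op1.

after

op4 spans [6,8], op1 spans [1,3]
resp(op1)=3 < inv(op4)=6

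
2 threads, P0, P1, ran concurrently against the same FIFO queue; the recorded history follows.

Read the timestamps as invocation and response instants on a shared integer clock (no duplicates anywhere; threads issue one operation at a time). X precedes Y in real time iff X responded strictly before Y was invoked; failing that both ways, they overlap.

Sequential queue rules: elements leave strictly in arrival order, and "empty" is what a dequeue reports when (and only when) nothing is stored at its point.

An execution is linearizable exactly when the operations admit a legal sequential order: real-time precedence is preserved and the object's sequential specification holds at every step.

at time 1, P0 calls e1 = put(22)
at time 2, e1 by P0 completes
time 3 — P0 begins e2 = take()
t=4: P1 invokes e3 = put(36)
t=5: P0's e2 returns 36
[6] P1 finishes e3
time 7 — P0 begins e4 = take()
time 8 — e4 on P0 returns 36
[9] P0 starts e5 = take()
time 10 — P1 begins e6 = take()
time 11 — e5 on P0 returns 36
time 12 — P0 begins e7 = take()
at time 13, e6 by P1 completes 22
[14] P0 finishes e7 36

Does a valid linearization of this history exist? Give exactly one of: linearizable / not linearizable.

already the first 5 events (up to e2's response at time 5) admit no linearization; the first 4 still do
exhaustive check: the 2 completed FIFO queue ops admit one real-time order; illegal
include/drop combinations of the 1 pending operation (e3) were all tried; none helps
e.g. e1, e2 (pending dropped): illegal at step 2, since e2 take() → 36 cannot apply there

not linearizable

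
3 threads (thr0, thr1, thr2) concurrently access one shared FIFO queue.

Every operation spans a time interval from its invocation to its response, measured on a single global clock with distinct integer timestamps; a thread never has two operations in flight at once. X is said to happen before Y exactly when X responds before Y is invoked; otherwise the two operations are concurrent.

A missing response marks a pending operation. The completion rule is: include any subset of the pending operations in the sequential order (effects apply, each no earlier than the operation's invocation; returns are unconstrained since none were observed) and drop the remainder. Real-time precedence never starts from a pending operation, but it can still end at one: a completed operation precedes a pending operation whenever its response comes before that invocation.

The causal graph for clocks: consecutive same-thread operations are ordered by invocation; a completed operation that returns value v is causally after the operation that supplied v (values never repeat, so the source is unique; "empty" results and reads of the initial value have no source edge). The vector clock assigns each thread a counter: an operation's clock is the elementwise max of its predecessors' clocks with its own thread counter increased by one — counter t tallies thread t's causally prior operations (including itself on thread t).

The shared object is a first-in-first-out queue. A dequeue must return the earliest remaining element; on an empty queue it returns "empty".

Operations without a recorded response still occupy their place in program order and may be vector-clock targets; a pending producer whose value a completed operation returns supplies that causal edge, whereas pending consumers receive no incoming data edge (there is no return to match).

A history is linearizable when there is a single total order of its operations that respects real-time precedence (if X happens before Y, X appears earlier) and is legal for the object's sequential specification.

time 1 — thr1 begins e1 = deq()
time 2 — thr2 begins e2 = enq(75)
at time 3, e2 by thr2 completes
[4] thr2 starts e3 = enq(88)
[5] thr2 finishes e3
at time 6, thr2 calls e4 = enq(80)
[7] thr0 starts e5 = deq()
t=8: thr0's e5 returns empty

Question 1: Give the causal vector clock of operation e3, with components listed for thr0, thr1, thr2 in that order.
(0, 0, 2)

VC(e2, invoked at 2): no causal predecessors; +1 on thr2 → (0, 0, 1)
VC(e1, invoked at 1): no causal predecessors; +1 on thr1 → (0, 1, 0)
VC(e5, invoked at 7): no causal predecessors; +1 on thr0 → (1, 0, 0)
VC(e3, invoked at 4): max of VC(e2)=(0, 0, 1), then +1 on thread thr2 → (0, 0, 2)
VC(e4, invoked at 6): max of VC(e3)=(0, 0, 2), then +1 on thread thr2 → (0, 0, 3)
target: VC(e3) = (0, 0, 2)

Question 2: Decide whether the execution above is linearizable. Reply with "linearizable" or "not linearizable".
not linearizable

cut after 7 events: linearizable; cut after 8 events (e5 responds, time 8): not linearizable
a single order respects real time; the 3 completed FIFO queue operations fail replay along it
no completion choice of the 2 pending operations (e1, e4) rescues it — every subset was tried
e.g. e2, e3, e5 (pending dropped): illegal at step 3, since e5 deq() → empty cannot apply there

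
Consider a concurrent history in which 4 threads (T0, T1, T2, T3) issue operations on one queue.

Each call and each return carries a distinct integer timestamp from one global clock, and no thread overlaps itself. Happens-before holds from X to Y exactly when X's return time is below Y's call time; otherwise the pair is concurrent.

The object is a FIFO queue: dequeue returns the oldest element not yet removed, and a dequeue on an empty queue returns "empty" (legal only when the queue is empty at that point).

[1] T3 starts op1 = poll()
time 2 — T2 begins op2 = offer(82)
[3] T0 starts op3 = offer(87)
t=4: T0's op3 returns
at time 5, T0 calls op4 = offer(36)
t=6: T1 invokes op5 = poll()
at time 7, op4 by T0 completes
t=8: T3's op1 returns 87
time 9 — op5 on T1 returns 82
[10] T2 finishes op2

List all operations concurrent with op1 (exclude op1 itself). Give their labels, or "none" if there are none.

op2, op3, op4, op5

op1 spans [1,8]: anything still running between times 1 and 8 counts as concurrent
op2 [2,10]: concurrent
op3 [3,4]: concurrent
op4 [5,7]: concurrent
op5 [6,9]: concurrent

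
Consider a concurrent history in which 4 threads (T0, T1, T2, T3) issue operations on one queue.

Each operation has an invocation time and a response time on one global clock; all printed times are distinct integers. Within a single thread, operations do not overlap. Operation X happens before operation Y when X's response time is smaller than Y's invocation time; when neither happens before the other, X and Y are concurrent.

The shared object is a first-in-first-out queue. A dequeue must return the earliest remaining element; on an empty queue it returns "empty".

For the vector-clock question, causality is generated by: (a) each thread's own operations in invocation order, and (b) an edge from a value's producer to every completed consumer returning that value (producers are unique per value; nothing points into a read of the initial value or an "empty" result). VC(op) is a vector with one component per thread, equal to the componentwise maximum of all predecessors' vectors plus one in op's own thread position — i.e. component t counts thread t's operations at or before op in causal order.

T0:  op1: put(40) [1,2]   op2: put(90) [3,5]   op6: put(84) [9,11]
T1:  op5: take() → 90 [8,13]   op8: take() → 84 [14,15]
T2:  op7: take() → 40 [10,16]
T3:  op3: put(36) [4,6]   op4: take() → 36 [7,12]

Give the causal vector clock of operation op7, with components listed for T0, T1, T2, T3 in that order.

(1, 0, 1, 0)

invoked at 4, op3 has no predecessors; its own T3 bump gives (0, 0, 0, 1)
invoked at 1, op1 has no predecessors; its own T0 bump gives (1, 0, 0, 0)
VC(op4, invoked at 7): max of VC(op3)=(0, 0, 0, 1), then +1 on thread T3 → (0, 0, 0, 2)
VC(op7, invoked at 10): max of VC(op1)=(1, 0, 0, 0), then +1 on thread T2 → (1, 0, 1, 0)
VC(op2, invoked at 3): max of VC(op1)=(1, 0, 0, 0), then +1 on thread T0 → (2, 0, 0, 0)
VC(op5, invoked at 8): max of VC(op2)=(2, 0, 0, 0), then +1 on thread T1 → (2, 1, 0, 0)
VC(op6, invoked at 9): max of VC(op2)=(2, 0, 0, 0), then +1 on thread T0 → (3, 0, 0, 0)
VC(op8, invoked at 14): max of VC(op5)=(2, 1, 0, 0), VC(op6)=(3, 0, 0, 0), then +1 on thread T1 → (3, 2, 0, 0)
target: VC(op7) = (1, 0, 1, 0)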